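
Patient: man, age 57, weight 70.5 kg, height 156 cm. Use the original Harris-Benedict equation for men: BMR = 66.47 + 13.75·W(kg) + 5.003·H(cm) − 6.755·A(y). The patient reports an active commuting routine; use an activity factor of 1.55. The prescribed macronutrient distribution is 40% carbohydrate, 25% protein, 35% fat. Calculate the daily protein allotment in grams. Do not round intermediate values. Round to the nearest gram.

139 g/day

Harris-Benedict: BMR = 66.47 + 13.75(70.5) + 5.003(156) − 6.755(57) = 1431.278 kcal/day.
TEE = 1431.278 × 1.55 = 2218.4809 kcal/day.
Protein energy = 25% × 2218.4809 = 554.6202 kcal.
Protein = 554.6202 ÷ 4 kcal/g = 138.6551 g.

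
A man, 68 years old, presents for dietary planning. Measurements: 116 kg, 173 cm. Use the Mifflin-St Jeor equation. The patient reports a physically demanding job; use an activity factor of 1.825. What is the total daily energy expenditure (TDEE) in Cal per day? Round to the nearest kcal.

Mifflin-St Jeor (male): BMR = 10(116) + 6.25(173) − 5(68) + 5 = 1160 + 1081.25 − 340 + 5 = 1906.25 kcal/day.
TEE = BMR × activity factor = 1906.25 × 1.825 = 3478.9063 kcal/day.

3479 Cal per day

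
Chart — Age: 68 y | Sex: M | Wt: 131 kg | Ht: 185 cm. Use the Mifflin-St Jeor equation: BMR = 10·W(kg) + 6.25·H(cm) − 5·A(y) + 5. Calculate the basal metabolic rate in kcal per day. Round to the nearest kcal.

Mifflin-St Jeor (male): BMR = 10(131) + 6.25(185) − 5(68) + 5 = 1310 + 1156.25 − 340 + 5 = 2131.25 kcal/day.

2131 kcal per day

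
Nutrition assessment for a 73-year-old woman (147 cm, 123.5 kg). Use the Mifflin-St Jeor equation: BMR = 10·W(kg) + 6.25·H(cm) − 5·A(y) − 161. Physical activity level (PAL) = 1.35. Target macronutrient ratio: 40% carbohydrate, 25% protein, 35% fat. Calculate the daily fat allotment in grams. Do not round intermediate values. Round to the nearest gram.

85 g/day

Mifflin-St Jeor (female): BMR = 10(123.5) + 6.25(147) − 5(73) − 161 = 1235 + 918.75 − 365 − 161 = 1627.75 kcal/day.
TEE = 1627.75 × 1.35 = 2197.4625 kcal/day.
Fat energy = 35% × 2197.4625 = 769.1119 kcal.
Fat = 769.1119 ÷ 9 kcal/g = 85.4569 g.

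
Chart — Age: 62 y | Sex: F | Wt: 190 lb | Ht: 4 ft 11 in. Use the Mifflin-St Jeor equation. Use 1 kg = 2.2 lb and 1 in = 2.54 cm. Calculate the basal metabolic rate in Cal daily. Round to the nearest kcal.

1329 Cal daily

Convert to metric: weight = 190 ÷ 2.2 = 86.3636 kg; height = (4×12 + 11) × 2.54 = 59 × 2.54 = 149.86 cm.
Mifflin-St Jeor (female): BMR = 10(86.3636) + 6.25(149.86) − 5(62) − 161 = 863.6364 + 936.625 − 310 − 161 = 1329.2614 kcal/day.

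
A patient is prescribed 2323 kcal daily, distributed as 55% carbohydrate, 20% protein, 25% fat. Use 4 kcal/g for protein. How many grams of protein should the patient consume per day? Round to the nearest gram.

116 g/day

Protein energy = 20% × 2323 = 464.6 kcal.
At 4 kcal/g: 464.6 ÷ 4 = 116.15 g.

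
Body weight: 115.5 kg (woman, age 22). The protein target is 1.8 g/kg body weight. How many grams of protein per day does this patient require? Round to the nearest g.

208 g/day

Protein = 1.8 g/kg × 115.5 kg = 207.9 g/day.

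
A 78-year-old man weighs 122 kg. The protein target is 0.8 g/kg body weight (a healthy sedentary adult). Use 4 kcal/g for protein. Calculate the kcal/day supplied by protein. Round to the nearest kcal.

390 kcal/day

Protein = 0.8 g/kg × 122 kg = 97.6 g/day.
Protein energy = 97.6 g × 4 kcal/g = 390.4 kcal/day.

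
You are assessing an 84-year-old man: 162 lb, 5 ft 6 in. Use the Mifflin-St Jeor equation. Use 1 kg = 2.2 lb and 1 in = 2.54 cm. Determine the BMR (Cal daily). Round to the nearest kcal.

Convert to metric: weight = 162 ÷ 2.2 = 73.6364 kg; height = (5×12 + 6) × 2.54 = 66 × 2.54 = 167.64 cm.
Mifflin-St Jeor (male): BMR = 10(73.6364) + 6.25(167.64) − 5(84) + 5 = 736.3636 + 1047.75 − 420 + 5 = 1369.1136 kcal/day.

1369 Cal daily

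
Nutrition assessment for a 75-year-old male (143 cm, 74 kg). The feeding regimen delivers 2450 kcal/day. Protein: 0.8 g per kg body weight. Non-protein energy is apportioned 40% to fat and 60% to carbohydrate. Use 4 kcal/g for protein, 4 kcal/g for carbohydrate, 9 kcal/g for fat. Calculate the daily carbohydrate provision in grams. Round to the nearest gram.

332 g/day

Protein = 0.8 × 74 = 59.2 g → 59.2 × 4 = 236.8 kcal.
Non-protein calories = 2450 − 236.8 = 2213.2 kcal.
Fat: 40% × 2213.2 = 885.28 kcal; carbohydrate: 1327.92 kcal.
Carbohydrate: 1327.92 kcal ÷ 4 kcal/g = 331.98 g.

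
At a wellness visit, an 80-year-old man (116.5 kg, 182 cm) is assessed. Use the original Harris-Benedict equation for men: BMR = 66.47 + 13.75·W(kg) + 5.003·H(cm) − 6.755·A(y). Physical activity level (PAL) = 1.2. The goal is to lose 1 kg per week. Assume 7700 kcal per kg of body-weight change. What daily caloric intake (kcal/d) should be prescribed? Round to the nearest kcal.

1346 kcal/d

Harris-Benedict: BMR = 66.47 + 13.75(116.5) + 5.003(182) − 6.755(80) = 2038.491 kcal/day.
TEE = 2038.491 × 1.2 = 2446.1892 kcal/day.
Required daily deficit = 1 × 7700 ÷ 7 = 1100 kcal/day.
Target intake = 2446.1892 − 1100 = 1346.1892 kcal/day.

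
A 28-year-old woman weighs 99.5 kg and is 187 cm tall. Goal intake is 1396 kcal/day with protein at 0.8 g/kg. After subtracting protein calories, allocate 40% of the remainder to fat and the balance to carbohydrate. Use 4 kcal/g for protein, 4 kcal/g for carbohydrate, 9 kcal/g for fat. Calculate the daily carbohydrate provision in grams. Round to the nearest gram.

162 g/day

Protein = 0.8 × 99.5 = 79.6 g → 79.6 × 4 = 318.4 kcal.
Non-protein calories = 1396 − 318.4 = 1077.6 kcal.
Fat: 40% × 1077.6 = 431.04 kcal; carbohydrate: 646.56 kcal.
Carbohydrate: 646.56 kcal ÷ 4 kcal/g = 161.64 g.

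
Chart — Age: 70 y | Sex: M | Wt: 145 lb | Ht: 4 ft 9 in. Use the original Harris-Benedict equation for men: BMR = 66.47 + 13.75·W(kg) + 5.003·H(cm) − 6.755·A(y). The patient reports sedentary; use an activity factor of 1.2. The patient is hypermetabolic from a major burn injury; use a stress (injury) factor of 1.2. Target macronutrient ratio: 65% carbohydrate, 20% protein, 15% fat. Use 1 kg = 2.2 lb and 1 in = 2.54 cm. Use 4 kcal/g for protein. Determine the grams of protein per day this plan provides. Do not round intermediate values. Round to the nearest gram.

88 g/day

Convert to metric: weight = 145 ÷ 2.2 = 65.9091 kg; height = (4×12 + 9) × 2.54 = 57 × 2.54 = 144.78 cm.
Harris-Benedict: BMR = 66.47 + 13.75(65.9091) + 5.003(144.78) − 6.755(70) = 1224.2043 kcal/day.
TEE = 1224.2043 × 1.2 = 1469.0452 kcal/day.
With stress factor 1.2: 1469.0452 × 1.2 = 1762.8542 kcal/day.
Protein energy = 20% × 1762.8542 = 352.5708 kcal.
Protein = 352.5708 ÷ 4 kcal/g = 88.1427 g.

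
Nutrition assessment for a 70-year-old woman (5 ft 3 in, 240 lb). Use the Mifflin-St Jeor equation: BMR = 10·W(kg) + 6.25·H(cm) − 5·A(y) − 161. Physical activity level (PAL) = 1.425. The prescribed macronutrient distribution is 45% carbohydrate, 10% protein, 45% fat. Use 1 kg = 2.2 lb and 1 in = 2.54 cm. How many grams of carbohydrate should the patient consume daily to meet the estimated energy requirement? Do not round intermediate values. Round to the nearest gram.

Convert to metric: weight = 240 ÷ 2.2 = 109.0909 kg; height = (5×12 + 3) × 2.54 = 63 × 2.54 = 160.02 cm.
Mifflin-St Jeor (female): BMR = 10(109.0909) + 6.25(160.02) − 5(70) − 161 = 1090.9091 + 1000.125 − 350 − 161 = 1580.0341 kcal/day.
TEE = 1580.0341 × 1.425 = 2251.5486 kcal/day.
Carbohydrate energy = 45% × 2251.5486 = 1013.1969 kcal.
Carbohydrate = 1013.1969 ÷ 4 kcal/g = 253.2992 g.

253 g/day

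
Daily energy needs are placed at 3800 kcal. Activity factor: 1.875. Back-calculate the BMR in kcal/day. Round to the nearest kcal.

2027 kcal/day

BMR = TEE ÷ activity factor = 3800 ÷ 1.875 = 2026.6667 kcal/day.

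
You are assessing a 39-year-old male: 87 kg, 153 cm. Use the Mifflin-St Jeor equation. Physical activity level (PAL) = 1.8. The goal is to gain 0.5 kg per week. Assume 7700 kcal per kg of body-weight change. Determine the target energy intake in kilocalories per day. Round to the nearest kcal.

3495 kilocalories per day

Mifflin-St Jeor (male): BMR = 10(87) + 6.25(153) − 5(39) + 5 = 870 + 956.25 − 195 + 5 = 1636.25 kcal/day.
TEE = 1636.25 × 1.8 = 2945.25 kcal/day.
Required daily surplus = 0.5 × 7700 ÷ 7 = 550 kcal/day.
Target intake = 2945.25 + 550 = 3495.25 kcal/day.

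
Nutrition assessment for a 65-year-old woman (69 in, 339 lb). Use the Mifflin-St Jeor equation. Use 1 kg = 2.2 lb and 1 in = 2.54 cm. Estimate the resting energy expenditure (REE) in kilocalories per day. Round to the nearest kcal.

Convert to metric: weight = 339 ÷ 2.2 = 154.0909 kg; height = 69 × 2.54 = 175.26 cm.
Mifflin-St Jeor (female): BMR = 10(154.0909) + 6.25(175.26) − 5(65) − 161 = 1540.9091 + 1095.375 − 325 − 161 = 2150.2841 kcal/day.

2150 kilocalories per day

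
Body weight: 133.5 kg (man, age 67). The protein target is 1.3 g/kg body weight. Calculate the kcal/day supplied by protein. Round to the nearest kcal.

Protein = 1.3 g/kg × 133.5 kg = 173.55 g/day.
Protein energy = 173.55 g × 4 kcal/g = 694.2 kcal/day.

694 kcal/day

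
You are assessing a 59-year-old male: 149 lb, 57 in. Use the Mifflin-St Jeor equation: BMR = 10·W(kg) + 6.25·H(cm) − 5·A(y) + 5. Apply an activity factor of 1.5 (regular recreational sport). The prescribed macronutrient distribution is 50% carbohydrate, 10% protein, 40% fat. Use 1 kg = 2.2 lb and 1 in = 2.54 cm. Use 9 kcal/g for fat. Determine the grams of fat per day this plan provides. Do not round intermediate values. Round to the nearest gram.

86 g/day

Convert to metric: weight = 149 ÷ 2.2 = 67.7273 kg; height = 57 × 2.54 = 144.78 cm.
Mifflin-St Jeor (male): BMR = 10(67.7273) + 6.25(144.78) − 5(59) + 5 = 677.2727 + 904.875 − 295 + 5 = 1292.1477 kcal/day.
TEE = 1292.1477 × 1.5 = 1938.2216 kcal/day.
Fat energy = 40% × 1938.2216 = 775.2886 kcal.
Fat = 775.2886 ÷ 9 kcal/g = 86.1432 g.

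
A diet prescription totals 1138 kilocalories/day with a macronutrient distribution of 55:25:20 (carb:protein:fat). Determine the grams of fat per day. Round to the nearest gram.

25 g/day

Fat energy = 20% × 1138 = 227.6 kcal.
At 9 kcal/g: 227.6 ÷ 9 = 25.2889 g.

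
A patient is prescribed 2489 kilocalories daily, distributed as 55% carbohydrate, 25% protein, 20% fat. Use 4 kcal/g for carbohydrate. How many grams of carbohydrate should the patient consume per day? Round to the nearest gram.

342 g/day

Carbohydrate energy = 55% × 2489 = 1368.95 kcal.
At 4 kcal/g: 1368.95 ÷ 4 = 342.2375 g.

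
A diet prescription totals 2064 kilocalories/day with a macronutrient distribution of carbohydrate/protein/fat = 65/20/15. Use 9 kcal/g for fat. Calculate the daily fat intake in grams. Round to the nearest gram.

Fat energy = 15% × 2064 = 309.6 kcal.
At 9 kcal/g: 309.6 ÷ 9 = 34.4 g.

34 g/day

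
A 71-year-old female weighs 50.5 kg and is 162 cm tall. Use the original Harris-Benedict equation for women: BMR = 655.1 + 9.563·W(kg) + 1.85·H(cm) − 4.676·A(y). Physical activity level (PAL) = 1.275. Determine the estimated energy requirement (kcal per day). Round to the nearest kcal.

1410 kcal per day

Harris-Benedict: BMR = 655.1 + 9.563(50.5) + 1.85(162) − 4.676(71) = 1105.7355 kcal/day.
TEE = BMR × activity factor = 1105.7355 × 1.275 = 1409.8128 kcal/day.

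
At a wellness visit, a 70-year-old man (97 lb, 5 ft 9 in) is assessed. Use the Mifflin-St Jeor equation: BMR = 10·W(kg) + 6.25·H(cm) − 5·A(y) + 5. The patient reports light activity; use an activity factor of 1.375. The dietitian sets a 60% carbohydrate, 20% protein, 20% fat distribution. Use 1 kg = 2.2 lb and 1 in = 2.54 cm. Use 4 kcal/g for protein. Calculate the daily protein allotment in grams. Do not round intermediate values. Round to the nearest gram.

82 g/day

Convert to metric: weight = 97 ÷ 2.2 = 44.0909 kg; height = (5×12 + 9) × 2.54 = 69 × 2.54 = 175.26 cm.
Mifflin-St Jeor (male): BMR = 10(44.0909) + 6.25(175.26) − 5(70) + 5 = 440.9091 + 1095.375 − 350 + 5 = 1191.2841 kcal/day.
TEE = 1191.2841 × 1.375 = 1638.0156 kcal/day.
Protein energy = 20% × 1638.0156 = 327.6031 kcal.
Protein = 327.6031 ÷ 4 kcal/g = 81.9008 g.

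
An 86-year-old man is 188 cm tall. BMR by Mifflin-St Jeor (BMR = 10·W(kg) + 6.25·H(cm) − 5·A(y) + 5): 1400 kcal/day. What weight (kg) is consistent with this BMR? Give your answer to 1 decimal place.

65.0 kg

1400 = 10·W + 6.25(188) − 5(86) + 5
10·W = 1400 − 750 = 650, so W = 65 kg.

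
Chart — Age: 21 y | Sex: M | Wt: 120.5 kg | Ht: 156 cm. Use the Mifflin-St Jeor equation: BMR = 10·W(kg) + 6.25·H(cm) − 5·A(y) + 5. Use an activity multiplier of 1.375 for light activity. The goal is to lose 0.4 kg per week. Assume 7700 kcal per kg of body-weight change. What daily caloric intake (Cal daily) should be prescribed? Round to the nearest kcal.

Mifflin-St Jeor (male): BMR = 10(120.5) + 6.25(156) − 5(21) + 5 = 1205 + 975 − 105 + 5 = 2080 kcal/day.
TEE = 2080 × 1.375 = 2860 kcal/day.
Required daily deficit = 0.4 × 7700 ÷ 7 = 440 kcal/day.
Target intake = 2860 − 440 = 2420 kcal/day.

2420 Cal daily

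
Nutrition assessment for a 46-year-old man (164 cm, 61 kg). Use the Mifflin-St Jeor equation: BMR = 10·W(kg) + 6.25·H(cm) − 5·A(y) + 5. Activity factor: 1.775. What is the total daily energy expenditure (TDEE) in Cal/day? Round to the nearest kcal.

Mifflin-St Jeor (male): BMR = 10(61) + 6.25(164) − 5(46) + 5 = 610 + 1025 − 230 + 5 = 1410 kcal/day.
TEE = BMR × activity factor = 1410 × 1.775 = 2502.75 kcal/day.

2503 Cal/day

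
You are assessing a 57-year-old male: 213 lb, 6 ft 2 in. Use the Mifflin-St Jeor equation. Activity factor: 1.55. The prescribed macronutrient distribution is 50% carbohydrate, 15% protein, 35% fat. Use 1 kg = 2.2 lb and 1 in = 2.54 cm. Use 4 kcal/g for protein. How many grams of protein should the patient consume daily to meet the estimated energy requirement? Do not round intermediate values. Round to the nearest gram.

Convert to metric: weight = 213 ÷ 2.2 = 96.8182 kg; height = (6×12 + 2) × 2.54 = 74 × 2.54 = 187.96 cm.
Mifflin-St Jeor (male): BMR = 10(96.8182) + 6.25(187.96) − 5(57) + 5 = 968.1818 + 1174.75 − 285 + 5 = 1862.9318 kcal/day.
TEE = 1862.9318 × 1.55 = 2887.5443 kcal/day.
Protein energy = 15% × 2887.5443 = 433.1316 kcal.
Protein = 433.1316 ÷ 4 kcal/g = 108.2829 g.

108 g/day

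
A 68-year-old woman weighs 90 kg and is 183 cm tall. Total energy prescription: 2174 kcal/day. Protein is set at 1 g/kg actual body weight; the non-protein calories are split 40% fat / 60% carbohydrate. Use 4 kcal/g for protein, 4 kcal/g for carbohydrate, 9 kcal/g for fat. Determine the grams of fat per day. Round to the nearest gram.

81 g/day

Protein = 1 × 90 = 90 g → 90 × 4 = 360 kcal.
Non-protein calories = 2174 − 360 = 1814 kcal.
Fat: 40% × 1814 = 725.6 kcal; carbohydrate: 1088.4 kcal.
Fat: 725.6 kcal ÷ 9 kcal/g = 80.6222 g.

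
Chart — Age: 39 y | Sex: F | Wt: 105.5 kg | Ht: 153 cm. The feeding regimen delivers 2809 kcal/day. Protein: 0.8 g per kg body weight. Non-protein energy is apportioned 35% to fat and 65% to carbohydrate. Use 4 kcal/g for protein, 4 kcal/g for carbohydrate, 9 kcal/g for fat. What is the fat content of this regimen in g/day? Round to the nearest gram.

96 g/day

Protein = 0.8 × 105.5 = 84.4 g → 84.4 × 4 = 337.6 kcal.
Non-protein calories = 2809 − 337.6 = 2471.4 kcal.
Fat: 35% × 2471.4 = 864.99 kcal; carbohydrate: 1606.41 kcal.
Fat: 864.99 kcal ÷ 9 kcal/g = 96.11 g.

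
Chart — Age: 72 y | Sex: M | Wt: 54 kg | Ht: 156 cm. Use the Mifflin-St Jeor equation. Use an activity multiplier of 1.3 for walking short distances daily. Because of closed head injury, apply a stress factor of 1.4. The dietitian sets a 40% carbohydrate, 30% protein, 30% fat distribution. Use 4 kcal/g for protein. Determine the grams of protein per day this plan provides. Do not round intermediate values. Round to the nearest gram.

158 g/day

Mifflin-St Jeor (male): BMR = 10(54) + 6.25(156) − 5(72) + 5 = 540 + 975 − 360 + 5 = 1160 kcal/day.
TEE = 1160 × 1.3 = 1508 kcal/day.
With stress factor 1.4: 1508 × 1.4 = 2111.2 kcal/day.
Protein energy = 30% × 2111.2 = 633.36 kcal.
Protein = 633.36 ÷ 4 kcal/g = 158.34 g.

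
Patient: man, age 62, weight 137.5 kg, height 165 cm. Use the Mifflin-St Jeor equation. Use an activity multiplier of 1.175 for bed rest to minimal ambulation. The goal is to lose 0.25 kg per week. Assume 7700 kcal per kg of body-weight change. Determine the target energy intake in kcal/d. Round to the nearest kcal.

2194 kcal/d

Mifflin-St Jeor (male): BMR = 10(137.5) + 6.25(165) − 5(62) + 5 = 1375 + 1031.25 − 310 + 5 = 2101.25 kcal/day.
TEE = 2101.25 × 1.175 = 2468.9688 kcal/day.
Required daily deficit = 0.25 × 7700 ÷ 7 = 275 kcal/day.
Target intake = 2468.9688 − 275 = 2193.9688 kcal/day.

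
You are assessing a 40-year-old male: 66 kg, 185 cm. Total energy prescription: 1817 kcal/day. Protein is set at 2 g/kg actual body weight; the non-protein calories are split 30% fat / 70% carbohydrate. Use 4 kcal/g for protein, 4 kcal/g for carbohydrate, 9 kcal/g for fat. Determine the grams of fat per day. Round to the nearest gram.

Protein = 2 × 66 = 132 g → 132 × 4 = 528 kcal.
Non-protein calories = 1817 − 528 = 1289 kcal.
Fat: 30% × 1289 = 386.7 kcal; carbohydrate: 902.3 kcal.
Fat: 386.7 kcal ÷ 9 kcal/g = 42.9667 g.

43 g/day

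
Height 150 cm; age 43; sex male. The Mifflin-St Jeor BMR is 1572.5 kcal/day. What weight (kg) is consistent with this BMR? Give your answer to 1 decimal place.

84.5 kg

1572.5 = 10·W + 6.25(150) − 5(43) + 5
10·W = 1572.5 − 727.5 = 845, so W = 84.5 kg.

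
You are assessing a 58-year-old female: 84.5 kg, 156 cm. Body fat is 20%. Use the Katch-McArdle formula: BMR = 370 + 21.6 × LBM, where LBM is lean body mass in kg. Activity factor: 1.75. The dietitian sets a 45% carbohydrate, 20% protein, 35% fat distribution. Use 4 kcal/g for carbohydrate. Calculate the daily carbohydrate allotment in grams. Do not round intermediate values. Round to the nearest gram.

LBM = 84.5 × (1 − 0.2) = 67.6 kg. Katch-McArdle: BMR = 370 + 21.6 × 67.6 = 1830.16 kcal/day.
TEE = 1830.16 × 1.75 = 3202.78 kcal/day.
Carbohydrate energy = 45% × 3202.78 = 1441.251 kcal.
Carbohydrate = 1441.251 ÷ 4 kcal/g = 360.3128 g.

360 g/day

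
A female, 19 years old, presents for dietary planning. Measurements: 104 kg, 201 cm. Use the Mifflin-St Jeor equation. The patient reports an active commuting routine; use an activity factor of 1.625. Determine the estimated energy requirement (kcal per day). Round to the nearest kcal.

Mifflin-St Jeor (female): BMR = 10(104) + 6.25(201) − 5(19) − 161 = 1040 + 1256.25 − 95 − 161 = 2040.25 kcal/day.
TEE = BMR × activity factor = 2040.25 × 1.625 = 3315.4063 kcal/day.

3315 kcal per day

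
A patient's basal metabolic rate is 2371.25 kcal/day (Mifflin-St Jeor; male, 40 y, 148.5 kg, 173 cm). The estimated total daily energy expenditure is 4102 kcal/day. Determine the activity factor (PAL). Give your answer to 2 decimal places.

1.73

Activity factor = TEE ÷ BMR = 4102 ÷ 2371.25 = 1.73.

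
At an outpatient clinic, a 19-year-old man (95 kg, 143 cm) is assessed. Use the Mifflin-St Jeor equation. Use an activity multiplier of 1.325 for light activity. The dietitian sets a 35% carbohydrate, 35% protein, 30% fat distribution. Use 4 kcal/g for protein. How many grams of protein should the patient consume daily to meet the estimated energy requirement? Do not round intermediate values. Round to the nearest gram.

Mifflin-St Jeor (male): BMR = 10(95) + 6.25(143) − 5(19) + 5 = 950 + 893.75 − 95 + 5 = 1753.75 kcal/day.
TEE = 1753.75 × 1.325 = 2323.7188 kcal/day.
Protein energy = 35% × 2323.7188 = 813.3016 kcal.
Protein = 813.3016 ÷ 4 kcal/g = 203.3254 g.

203 g/day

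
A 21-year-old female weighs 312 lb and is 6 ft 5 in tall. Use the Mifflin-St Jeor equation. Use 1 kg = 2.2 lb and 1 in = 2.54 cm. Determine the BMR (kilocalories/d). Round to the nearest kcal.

2375 kilocalories/d

Convert to metric: weight = 312 ÷ 2.2 = 141.8182 kg; height = (6×12 + 5) × 2.54 = 77 × 2.54 = 195.58 cm.
Mifflin-St Jeor (female): BMR = 10(141.8182) + 6.25(195.58) − 5(21) − 161 = 1418.1818 + 1222.375 − 105 − 161 = 2374.5568 kcal/day.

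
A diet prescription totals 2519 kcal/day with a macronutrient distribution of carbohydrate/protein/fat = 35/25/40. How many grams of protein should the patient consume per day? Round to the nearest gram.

Protein energy = 25% × 2519 = 629.75 kcal.
At 4 kcal/g: 629.75 ÷ 4 = 157.4375 g.

157 g/day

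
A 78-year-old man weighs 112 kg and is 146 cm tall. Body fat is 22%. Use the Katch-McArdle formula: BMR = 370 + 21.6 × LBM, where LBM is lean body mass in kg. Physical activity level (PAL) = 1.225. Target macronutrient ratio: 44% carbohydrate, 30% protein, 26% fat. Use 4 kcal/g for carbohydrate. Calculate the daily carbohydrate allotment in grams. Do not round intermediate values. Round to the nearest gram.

304 g/day

LBM = 112 × (1 − 0.22) = 87.36 kg. Katch-McArdle: BMR = 370 + 21.6 × 87.36 = 2256.976 kcal/day.
TEE = 2256.976 × 1.225 = 2764.7956 kcal/day.
Carbohydrate energy = 44% × 2764.7956 = 1216.5101 kcal.
Carbohydrate = 1216.5101 ÷ 4 kcal/g = 304.1275 g.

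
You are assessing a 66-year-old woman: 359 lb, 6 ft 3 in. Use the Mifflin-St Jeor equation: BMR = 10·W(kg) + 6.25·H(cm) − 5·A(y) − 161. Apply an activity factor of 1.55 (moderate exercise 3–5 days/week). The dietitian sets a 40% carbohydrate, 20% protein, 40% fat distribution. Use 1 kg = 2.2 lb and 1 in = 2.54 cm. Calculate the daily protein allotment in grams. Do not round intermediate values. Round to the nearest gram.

181 g/day

Convert to metric: weight = 359 ÷ 2.2 = 163.1818 kg; height = (6×12 + 3) × 2.54 = 75 × 2.54 = 190.5 cm.
Mifflin-St Jeor (female): BMR = 10(163.1818) + 6.25(190.5) − 5(66) − 161 = 1631.8182 + 1190.625 − 330 − 161 = 2331.4432 kcal/day.
TEE = 2331.4432 × 1.55 = 3613.7369 kcal/day.
Protein energy = 20% × 3613.7369 = 722.7474 kcal.
Protein = 722.7474 ÷ 4 kcal/g = 180.6868 g.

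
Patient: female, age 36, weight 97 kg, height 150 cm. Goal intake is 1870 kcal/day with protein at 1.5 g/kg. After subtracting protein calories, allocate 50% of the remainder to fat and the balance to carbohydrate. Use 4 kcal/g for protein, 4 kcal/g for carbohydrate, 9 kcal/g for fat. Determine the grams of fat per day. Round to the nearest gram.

Protein = 1.5 × 97 = 145.5 g → 145.5 × 4 = 582 kcal.
Non-protein calories = 1870 − 582 = 1288 kcal.
Fat: 50% × 1288 = 644 kcal; carbohydrate: 644 kcal.
Fat: 644 kcal ÷ 9 kcal/g = 71.5556 g.

72 g/day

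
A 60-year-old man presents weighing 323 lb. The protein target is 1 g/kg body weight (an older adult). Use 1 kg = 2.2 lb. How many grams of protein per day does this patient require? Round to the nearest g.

147 g/day

Weight in kg = 323 ÷ 2.2 = 146.8182 kg.
Protein = 1 g/kg × 146.8182 kg = 146.8182 g/day.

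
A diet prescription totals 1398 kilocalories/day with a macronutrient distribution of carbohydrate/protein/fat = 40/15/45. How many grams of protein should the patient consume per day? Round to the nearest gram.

52 g/day

Protein energy = 15% × 1398 = 209.7 kcal.
At 4 kcal/g: 209.7 ÷ 4 = 52.425 g.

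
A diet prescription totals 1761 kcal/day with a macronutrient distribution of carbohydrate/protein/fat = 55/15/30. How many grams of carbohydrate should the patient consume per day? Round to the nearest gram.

Carbohydrate energy = 55% × 1761 = 968.55 kcal.
At 4 kcal/g: 968.55 ÷ 4 = 242.1375 g.

242 g/day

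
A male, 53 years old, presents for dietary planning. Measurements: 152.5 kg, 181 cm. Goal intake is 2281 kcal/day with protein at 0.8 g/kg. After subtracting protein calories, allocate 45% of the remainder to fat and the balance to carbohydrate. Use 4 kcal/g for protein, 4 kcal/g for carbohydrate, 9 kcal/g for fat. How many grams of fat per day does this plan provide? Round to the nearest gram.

Protein = 0.8 × 152.5 = 122 g → 122 × 4 = 488 kcal.
Non-protein calories = 2281 − 488 = 1793 kcal.
Fat: 45% × 1793 = 806.85 kcal; carbohydrate: 986.15 kcal.
Fat: 806.85 kcal ÷ 9 kcal/g = 89.65 g.

90 g/day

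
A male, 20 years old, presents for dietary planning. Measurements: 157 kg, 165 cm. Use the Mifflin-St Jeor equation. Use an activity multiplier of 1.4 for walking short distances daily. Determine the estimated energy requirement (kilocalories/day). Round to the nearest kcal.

3509 kilocalories/day

Mifflin-St Jeor (male): BMR = 10(157) + 6.25(165) − 5(20) + 5 = 1570 + 1031.25 − 100 + 5 = 2506.25 kcal/day.
TEE = BMR × activity factor = 2506.25 × 1.4 = 3508.75 kcal/day.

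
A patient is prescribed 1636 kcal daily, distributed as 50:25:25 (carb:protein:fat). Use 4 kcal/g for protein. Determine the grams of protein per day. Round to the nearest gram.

Protein energy = 25% × 1636 = 409 kcal.
At 4 kcal/g: 409 ÷ 4 = 102.25 g.

102 g/day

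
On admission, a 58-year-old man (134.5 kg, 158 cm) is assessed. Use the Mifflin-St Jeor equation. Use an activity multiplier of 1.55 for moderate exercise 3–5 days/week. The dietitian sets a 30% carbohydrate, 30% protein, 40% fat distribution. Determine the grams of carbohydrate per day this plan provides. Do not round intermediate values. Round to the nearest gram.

238 g/day

Mifflin-St Jeor (male): BMR = 10(134.5) + 6.25(158) − 5(58) + 5 = 1345 + 987.5 − 290 + 5 = 2047.5 kcal/day.
TEE = 2047.5 × 1.55 = 3173.625 kcal/day.
Carbohydrate energy = 30% × 3173.625 = 952.0875 kcal.
Carbohydrate = 952.0875 ÷ 4 kcal/g = 238.0219 g.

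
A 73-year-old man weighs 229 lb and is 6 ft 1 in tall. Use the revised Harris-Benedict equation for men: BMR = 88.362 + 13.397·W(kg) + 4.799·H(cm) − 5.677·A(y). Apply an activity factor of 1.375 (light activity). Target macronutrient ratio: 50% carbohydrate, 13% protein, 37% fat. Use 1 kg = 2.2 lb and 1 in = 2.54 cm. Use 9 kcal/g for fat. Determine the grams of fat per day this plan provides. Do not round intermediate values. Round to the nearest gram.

111 g/day

Convert to metric: weight = 229 ÷ 2.2 = 104.0909 kg; height = (6×12 + 1) × 2.54 = 73 × 2.54 = 185.42 cm.
Harris-Benedict: BMR = 88.362 + 13.397(104.0909) + 4.799(185.42) − 5.677(73) = 1958.2775 kcal/day.
TEE = 1958.2775 × 1.375 = 2692.6315 kcal/day.
Fat energy = 37% × 2692.6315 = 996.2737 kcal.
Fat = 996.2737 ÷ 9 kcal/g = 110.6971 g.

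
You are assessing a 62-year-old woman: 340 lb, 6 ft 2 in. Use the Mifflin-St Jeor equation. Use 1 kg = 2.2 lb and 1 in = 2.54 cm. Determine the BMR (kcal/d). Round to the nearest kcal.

Convert to metric: weight = 340 ÷ 2.2 = 154.5455 kg; height = (6×12 + 2) × 2.54 = 74 × 2.54 = 187.96 cm.
Mifflin-St Jeor (female): BMR = 10(154.5455) + 6.25(187.96) − 5(62) − 161 = 1545.4545 + 1174.75 − 310 − 161 = 2249.2045 kcal/day.

2249 kcal/d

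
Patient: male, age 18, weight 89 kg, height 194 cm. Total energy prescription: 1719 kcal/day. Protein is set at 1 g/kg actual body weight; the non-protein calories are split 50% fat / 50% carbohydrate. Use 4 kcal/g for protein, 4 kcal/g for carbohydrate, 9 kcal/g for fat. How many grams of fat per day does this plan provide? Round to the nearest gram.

76 g/day

Protein = 1 × 89 = 89 g → 89 × 4 = 356 kcal.
Non-protein calories = 1719 − 356 = 1363 kcal.
Fat: 50% × 1363 = 681.5 kcal; carbohydrate: 681.5 kcal.
Fat: 681.5 kcal ÷ 9 kcal/g = 75.7222 g.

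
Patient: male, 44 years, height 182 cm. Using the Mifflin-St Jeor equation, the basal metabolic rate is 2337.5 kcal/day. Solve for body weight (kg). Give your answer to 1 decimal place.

2337.5 = 10·W + 6.25(182) − 5(44) + 5
10·W = 2337.5 − 922.5 = 1415, so W = 141.5 kg.

141.5 kg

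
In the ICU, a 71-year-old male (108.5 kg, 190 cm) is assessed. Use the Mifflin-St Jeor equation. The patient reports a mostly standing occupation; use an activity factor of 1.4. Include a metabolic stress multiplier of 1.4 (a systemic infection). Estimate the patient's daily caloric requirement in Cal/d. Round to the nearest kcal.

Mifflin-St Jeor (male): BMR = 10(108.5) + 6.25(190) − 5(71) + 5 = 1085 + 1187.5 − 355 + 5 = 1922.5 kcal/day.
TEE = BMR × activity factor = 1922.5 × 1.4 = 2691.5 kcal/day.
Apply stress factor: 2691.5 × 1.4 = 3768.1 kcal/day.

3768 Cal/d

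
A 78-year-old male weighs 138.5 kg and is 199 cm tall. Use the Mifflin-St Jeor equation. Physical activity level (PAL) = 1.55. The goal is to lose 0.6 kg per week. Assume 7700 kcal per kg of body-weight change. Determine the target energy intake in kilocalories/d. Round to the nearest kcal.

2818 kilocalories/d

Mifflin-St Jeor (male): BMR = 10(138.5) + 6.25(199) − 5(78) + 5 = 1385 + 1243.75 − 390 + 5 = 2243.75 kcal/day.
TEE = 2243.75 × 1.55 = 3477.8125 kcal/day.
Required daily deficit = 0.6 × 7700 ÷ 7 = 660 kcal/day.
Target intake = 3477.8125 − 660 = 2817.8125 kcal/day.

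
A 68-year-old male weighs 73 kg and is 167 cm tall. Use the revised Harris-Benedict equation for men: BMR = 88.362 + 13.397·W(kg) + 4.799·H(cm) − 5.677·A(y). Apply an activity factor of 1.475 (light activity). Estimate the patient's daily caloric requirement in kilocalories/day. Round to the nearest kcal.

Harris-Benedict: BMR = 88.362 + 13.397(73) + 4.799(167) − 5.677(68) = 1481.74 kcal/day.
TEE = BMR × activity factor = 1481.74 × 1.475 = 2185.5665 kcal/day.

2186 kilocalories/day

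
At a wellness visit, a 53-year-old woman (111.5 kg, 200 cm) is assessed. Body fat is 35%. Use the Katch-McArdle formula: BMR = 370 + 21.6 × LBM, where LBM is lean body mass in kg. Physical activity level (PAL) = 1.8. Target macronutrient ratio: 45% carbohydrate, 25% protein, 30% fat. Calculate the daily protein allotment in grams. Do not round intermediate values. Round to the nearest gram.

LBM = 111.5 × (1 − 0.35) = 72.475 kg. Katch-McArdle: BMR = 370 + 21.6 × 72.475 = 1935.46 kcal/day.
TEE = 1935.46 × 1.8 = 3483.828 kcal/day.
Protein energy = 25% × 3483.828 = 870.957 kcal.
Protein = 870.957 ÷ 4 kcal/g = 217.7393 g.

218 g/day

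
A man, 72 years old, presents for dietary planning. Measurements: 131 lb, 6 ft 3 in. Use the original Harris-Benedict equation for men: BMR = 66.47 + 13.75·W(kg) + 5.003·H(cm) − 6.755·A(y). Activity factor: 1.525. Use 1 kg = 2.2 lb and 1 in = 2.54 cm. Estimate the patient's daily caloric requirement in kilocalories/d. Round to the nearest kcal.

Convert to metric: weight = 131 ÷ 2.2 = 59.5455 kg; height = (6×12 + 3) × 2.54 = 75 × 2.54 = 190.5 cm.
Harris-Benedict: BMR = 66.47 + 13.75(59.5455) + 5.003(190.5) − 6.755(72) = 1351.9315 kcal/day.
TEE = BMR × activity factor = 1351.9315 × 1.525 = 2061.6955 kcal/day.

2062 kilocalories/d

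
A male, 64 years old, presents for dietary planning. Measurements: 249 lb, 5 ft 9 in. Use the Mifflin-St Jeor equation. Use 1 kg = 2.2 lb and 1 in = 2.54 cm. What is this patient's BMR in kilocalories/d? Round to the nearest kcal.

Convert to metric: weight = 249 ÷ 2.2 = 113.1818 kg; height = (5×12 + 9) × 2.54 = 69 × 2.54 = 175.26 cm.
Mifflin-St Jeor (male): BMR = 10(113.1818) + 6.25(175.26) − 5(64) + 5 = 1131.8182 + 1095.375 − 320 + 5 = 1912.1932 kcal/day.

1912 kilocalories/d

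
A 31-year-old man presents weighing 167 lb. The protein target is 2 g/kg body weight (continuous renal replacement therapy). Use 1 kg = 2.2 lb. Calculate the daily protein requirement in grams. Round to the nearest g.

152 g/day

Weight in kg = 167 ÷ 2.2 = 75.9091 kg.
Protein = 2 g/kg × 75.9091 kg = 151.8182 g/day.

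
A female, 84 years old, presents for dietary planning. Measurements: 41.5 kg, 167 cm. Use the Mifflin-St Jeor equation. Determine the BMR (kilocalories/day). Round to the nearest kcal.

Mifflin-St Jeor (female): BMR = 10(41.5) + 6.25(167) − 5(84) − 161 = 415 + 1043.75 − 420 − 161 = 877.75 kcal/day.

878 kilocalories/day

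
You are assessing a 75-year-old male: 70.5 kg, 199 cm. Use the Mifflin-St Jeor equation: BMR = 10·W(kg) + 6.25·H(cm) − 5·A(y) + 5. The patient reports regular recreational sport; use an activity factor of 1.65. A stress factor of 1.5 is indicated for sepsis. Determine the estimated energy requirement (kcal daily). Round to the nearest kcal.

Mifflin-St Jeor (male): BMR = 10(70.5) + 6.25(199) − 5(75) + 5 = 705 + 1243.75 − 375 + 5 = 1578.75 kcal/day.
TEE = BMR × activity factor = 1578.75 × 1.65 = 2604.9375 kcal/day.
Apply stress factor: 2604.9375 × 1.5 = 3907.4063 kcal/day.

3907 kcal daily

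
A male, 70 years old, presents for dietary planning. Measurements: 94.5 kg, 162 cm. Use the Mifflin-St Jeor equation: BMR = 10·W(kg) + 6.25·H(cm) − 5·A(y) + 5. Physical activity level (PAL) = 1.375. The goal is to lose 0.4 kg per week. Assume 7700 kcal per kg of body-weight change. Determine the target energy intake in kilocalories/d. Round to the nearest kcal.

1777 kilocalories/d

Mifflin-St Jeor (male): BMR = 10(94.5) + 6.25(162) − 5(70) + 5 = 945 + 1012.5 − 350 + 5 = 1612.5 kcal/day.
TEE = 1612.5 × 1.375 = 2217.1875 kcal/day.
Required daily deficit = 0.4 × 7700 ÷ 7 = 440 kcal/day.
Target intake = 2217.1875 − 440 = 1777.1875 kcal/day.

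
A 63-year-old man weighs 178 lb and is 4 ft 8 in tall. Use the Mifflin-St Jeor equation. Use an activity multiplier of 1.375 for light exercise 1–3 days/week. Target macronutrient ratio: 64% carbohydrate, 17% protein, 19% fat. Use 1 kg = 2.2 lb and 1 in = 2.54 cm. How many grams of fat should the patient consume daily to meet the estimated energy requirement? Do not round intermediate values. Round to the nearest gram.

40 g/day

Convert to metric: weight = 178 ÷ 2.2 = 80.9091 kg; height = (4×12 + 8) × 2.54 = 56 × 2.54 = 142.24 cm.
Mifflin-St Jeor (male): BMR = 10(80.9091) + 6.25(142.24) − 5(63) + 5 = 809.0909 + 889 − 315 + 5 = 1388.0909 kcal/day.
TEE = 1388.0909 × 1.375 = 1908.625 kcal/day.
Fat energy = 19% × 1908.625 = 362.6388 kcal.
Fat = 362.6388 ÷ 9 kcal/g = 40.2932 g.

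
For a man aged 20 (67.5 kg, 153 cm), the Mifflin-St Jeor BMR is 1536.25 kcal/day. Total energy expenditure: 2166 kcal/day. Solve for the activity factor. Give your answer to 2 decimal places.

1.41

Activity factor = TEE ÷ BMR = 2166 ÷ 1536.25 = 1.41.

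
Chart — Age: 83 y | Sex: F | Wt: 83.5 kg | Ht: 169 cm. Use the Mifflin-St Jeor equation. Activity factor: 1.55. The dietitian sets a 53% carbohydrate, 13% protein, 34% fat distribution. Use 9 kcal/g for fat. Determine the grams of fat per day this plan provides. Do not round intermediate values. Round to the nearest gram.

Mifflin-St Jeor (female): BMR = 10(83.5) + 6.25(169) − 5(83) − 161 = 835 + 1056.25 − 415 − 161 = 1315.25 kcal/day.
TEE = 1315.25 × 1.55 = 2038.6375 kcal/day.
Fat energy = 34% × 2038.6375 = 693.1368 kcal.
Fat = 693.1368 ÷ 9 kcal/g = 77.0152 g.

77 g/day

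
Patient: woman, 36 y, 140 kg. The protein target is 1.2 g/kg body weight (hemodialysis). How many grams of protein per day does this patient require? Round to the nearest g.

168 g/day

Protein = 1.2 g/kg × 140 kg = 168 g/day.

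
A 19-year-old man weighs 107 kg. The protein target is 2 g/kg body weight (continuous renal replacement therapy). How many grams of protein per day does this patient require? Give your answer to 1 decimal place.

Protein = 2 g/kg × 107 kg = 214 g/day.

214.0 g/day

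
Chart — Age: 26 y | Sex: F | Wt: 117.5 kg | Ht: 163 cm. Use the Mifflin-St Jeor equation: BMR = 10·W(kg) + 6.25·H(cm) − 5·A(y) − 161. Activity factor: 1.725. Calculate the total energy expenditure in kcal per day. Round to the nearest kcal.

Mifflin-St Jeor (female): BMR = 10(117.5) + 6.25(163) − 5(26) − 161 = 1175 + 1018.75 − 130 − 161 = 1902.75 kcal/day.
TEE = BMR × activity factor = 1902.75 × 1.725 = 3282.2438 kcal/day.

3282 kcal per day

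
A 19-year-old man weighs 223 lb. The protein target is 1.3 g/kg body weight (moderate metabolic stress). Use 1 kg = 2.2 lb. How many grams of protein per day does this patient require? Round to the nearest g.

Weight in kg = 223 ÷ 2.2 = 101.3636 kg.
Protein = 1.3 g/kg × 101.3636 kg = 131.7727 g/day.

132 g/day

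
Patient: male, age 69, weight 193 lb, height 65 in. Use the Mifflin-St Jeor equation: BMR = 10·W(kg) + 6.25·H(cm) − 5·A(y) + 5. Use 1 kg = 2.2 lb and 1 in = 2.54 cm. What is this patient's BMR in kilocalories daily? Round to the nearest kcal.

Convert to metric: weight = 193 ÷ 2.2 = 87.7273 kg; height = 65 × 2.54 = 165.1 cm.
Mifflin-St Jeor (male): BMR = 10(87.7273) + 6.25(165.1) − 5(69) + 5 = 877.2727 + 1031.875 − 345 + 5 = 1569.1477 kcal/day.

1569 kilocalories daily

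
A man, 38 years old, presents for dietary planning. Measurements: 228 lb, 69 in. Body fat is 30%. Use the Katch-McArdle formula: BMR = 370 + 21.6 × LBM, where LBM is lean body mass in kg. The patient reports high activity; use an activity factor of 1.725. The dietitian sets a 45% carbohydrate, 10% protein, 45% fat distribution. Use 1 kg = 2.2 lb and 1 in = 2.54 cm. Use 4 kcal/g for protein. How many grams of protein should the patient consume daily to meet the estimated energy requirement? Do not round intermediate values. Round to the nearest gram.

84 g/day

Convert to metric: weight = 228 ÷ 2.2 = 103.6364 kg; height = 69 × 2.54 = 175.26 cm.
LBM = 103.6364 × (1 − 0.3) = 72.5455 kg. Katch-McArdle: BMR = 370 + 21.6 × 72.5455 = 1936.9818 kcal/day.
TEE = 1936.9818 × 1.725 = 3341.2936 kcal/day.
Protein energy = 10% × 3341.2936 = 334.1294 kcal.
Protein = 334.1294 ÷ 4 kcal/g = 83.5323 g.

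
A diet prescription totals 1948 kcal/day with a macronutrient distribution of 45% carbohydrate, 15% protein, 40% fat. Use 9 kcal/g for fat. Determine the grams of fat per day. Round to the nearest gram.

87 g/day

Fat energy = 40% × 1948 = 779.2 kcal.
At 9 kcal/g: 779.2 ÷ 9 = 86.5778 g.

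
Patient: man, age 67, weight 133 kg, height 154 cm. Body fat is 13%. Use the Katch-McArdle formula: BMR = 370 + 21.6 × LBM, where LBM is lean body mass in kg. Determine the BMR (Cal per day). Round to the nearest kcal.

LBM = 133 × (1 − 0.13) = 115.71 kg. Katch-McArdle: BMR = 370 + 21.6 × 115.71 = 2869.336 kcal/day.

2869 Cal per day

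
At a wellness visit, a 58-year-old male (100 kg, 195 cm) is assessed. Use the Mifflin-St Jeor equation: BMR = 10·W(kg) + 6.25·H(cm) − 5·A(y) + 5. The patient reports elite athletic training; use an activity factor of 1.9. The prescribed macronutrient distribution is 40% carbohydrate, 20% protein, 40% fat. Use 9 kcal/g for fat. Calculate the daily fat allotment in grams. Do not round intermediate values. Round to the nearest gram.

Mifflin-St Jeor (male): BMR = 10(100) + 6.25(195) − 5(58) + 5 = 1000 + 1218.75 − 290 + 5 = 1933.75 kcal/day.
TEE = 1933.75 × 1.9 = 3674.125 kcal/day.
Fat energy = 40% × 3674.125 = 1469.65 kcal.
Fat = 1469.65 ÷ 9 kcal/g = 163.2944 g.

163 g/day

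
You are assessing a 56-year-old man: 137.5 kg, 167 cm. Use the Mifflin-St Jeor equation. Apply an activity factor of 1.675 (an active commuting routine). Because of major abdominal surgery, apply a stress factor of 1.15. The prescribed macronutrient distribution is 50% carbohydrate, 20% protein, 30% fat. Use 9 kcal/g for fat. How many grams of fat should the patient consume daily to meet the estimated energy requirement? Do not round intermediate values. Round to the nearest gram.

138 g/day

Mifflin-St Jeor (male): BMR = 10(137.5) + 6.25(167) − 5(56) + 5 = 1375 + 1043.75 − 280 + 5 = 2143.75 kcal/day.
TEE = 2143.75 × 1.675 = 3590.7813 kcal/day.
With stress factor 1.15: 3590.7813 × 1.15 = 4129.3984 kcal/day.
Fat energy = 30% × 4129.3984 = 1238.8195 kcal.
Fat = 1238.8195 ÷ 9 kcal/g = 137.6466 g.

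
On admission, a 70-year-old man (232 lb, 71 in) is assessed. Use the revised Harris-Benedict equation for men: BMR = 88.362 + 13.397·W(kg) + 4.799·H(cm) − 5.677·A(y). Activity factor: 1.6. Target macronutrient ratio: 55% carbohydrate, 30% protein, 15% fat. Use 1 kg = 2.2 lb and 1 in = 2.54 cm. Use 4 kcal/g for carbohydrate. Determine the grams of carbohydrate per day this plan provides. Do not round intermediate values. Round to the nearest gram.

Convert to metric: weight = 232 ÷ 2.2 = 105.4545 kg; height = 71 × 2.54 = 180.34 cm.
Harris-Benedict: BMR = 88.362 + 13.397(105.4545) + 4.799(180.34) − 5.677(70) = 1969.1982 kcal/day.
TEE = 1969.1982 × 1.6 = 3150.7171 kcal/day.
Carbohydrate energy = 55% × 3150.7171 = 1732.8944 kcal.
Carbohydrate = 1732.8944 ÷ 4 kcal/g = 433.2236 g.

433 g/day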